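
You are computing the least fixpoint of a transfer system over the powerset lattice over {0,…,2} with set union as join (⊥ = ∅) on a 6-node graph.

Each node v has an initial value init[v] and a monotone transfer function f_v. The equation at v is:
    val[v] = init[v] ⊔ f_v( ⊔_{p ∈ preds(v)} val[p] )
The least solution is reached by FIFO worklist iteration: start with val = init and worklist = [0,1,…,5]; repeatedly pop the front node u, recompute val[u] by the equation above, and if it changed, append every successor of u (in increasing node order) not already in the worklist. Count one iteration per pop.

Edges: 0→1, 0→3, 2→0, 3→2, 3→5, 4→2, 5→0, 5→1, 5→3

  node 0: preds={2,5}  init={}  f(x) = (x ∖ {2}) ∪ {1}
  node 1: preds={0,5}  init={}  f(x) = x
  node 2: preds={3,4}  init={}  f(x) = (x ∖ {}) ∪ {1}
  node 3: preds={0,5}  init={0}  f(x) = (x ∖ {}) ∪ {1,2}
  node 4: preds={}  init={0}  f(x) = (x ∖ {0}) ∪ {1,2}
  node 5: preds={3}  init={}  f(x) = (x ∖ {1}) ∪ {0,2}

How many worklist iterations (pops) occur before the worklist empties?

Worklist (11 pops):
  #1 pop 0: in={} → {1} (was {}); enqueue []
  #2 pop 1: in={1} → {1} (was {}); enqueue []
  #3 pop 2: in={0} → {0,1} (was {}); enqueue [0]
  #4 pop 3: in={1} → {0,1,2} (was {0}); enqueue [2]
  #5 pop 4: in={} → {0,1,2} (was {0}); enqueue []
  #6 pop 5: in={0,1,2} → {0,2} (was {}); enqueue [1,3]
  #7 pop 0: in={0,1,2} → {0,1} (was {1}); enqueue []
  #8 pop 2: in={0,1,2} → {0,1,2} (was {0,1}); enqueue [0]
  #9 pop 1: in={0,1,2} → {0,1,2} (was {1}); enqueue []
  #10 pop 3: in={0,1,2} → {0,1,2} (no change)
  #11 pop 0: in={0,1,2} → {0,1} (no change)

Fixpoint:
  val[0] = {0,1}
  val[1] = {0,1,2}
  val[2] = {0,1,2}
  val[3] = {0,1,2}
  val[4] = {0,1,2}
  val[5] = {0,2}

11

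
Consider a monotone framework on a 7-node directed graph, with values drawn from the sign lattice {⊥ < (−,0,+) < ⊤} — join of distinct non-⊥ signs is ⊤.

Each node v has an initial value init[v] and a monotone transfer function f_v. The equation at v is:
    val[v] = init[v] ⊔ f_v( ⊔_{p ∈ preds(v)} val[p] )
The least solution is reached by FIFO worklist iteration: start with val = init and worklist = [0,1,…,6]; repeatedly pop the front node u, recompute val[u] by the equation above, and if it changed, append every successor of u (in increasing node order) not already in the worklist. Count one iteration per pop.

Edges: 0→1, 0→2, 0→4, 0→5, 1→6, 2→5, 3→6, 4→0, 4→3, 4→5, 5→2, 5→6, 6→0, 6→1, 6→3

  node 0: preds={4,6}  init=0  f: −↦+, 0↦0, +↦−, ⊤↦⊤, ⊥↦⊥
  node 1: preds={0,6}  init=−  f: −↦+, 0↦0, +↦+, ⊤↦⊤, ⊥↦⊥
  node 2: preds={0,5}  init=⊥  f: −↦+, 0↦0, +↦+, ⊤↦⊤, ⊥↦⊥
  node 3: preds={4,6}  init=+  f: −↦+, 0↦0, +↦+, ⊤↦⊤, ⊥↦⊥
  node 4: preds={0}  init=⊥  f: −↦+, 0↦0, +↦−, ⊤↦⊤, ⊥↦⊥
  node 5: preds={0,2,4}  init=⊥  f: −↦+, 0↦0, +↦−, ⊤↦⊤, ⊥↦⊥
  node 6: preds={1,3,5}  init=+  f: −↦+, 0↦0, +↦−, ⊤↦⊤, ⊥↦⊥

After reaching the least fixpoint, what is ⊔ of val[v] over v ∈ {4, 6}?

⊤

Worklist (12 pops):
  #1 pop 0: in=+ → ⊤ (was 0); enqueue []
  #2 pop 1: in=⊤ → ⊤ (was −); enqueue []
  #3 pop 2: in=⊤ → ⊤ (was ⊥); enqueue []
  #4 pop 3: in=+ → + (no change)
  #5 pop 4: in=⊤ → ⊤ (was ⊥); enqueue [0,3]
  #6 pop 5: in=⊤ → ⊤ (was ⊥); enqueue [2]
  #7 pop 6: in=⊤ → ⊤ (was +); enqueue [1]
  #8 pop 0: in=⊤ → ⊤ (no change)
  #9 pop 3: in=⊤ → ⊤ (was +); enqueue [6]
  #10 pop 2: in=⊤ → ⊤ (no change)
  #11 pop 1: in=⊤ → ⊤ (no change)
  #12 pop 6: in=⊤ → ⊤ (no change)

Fixpoint:
  val[0] = ⊤
  val[1] = ⊤
  val[2] = ⊤
  val[3] = ⊤
  val[4] = ⊤
  val[5] = ⊤
  val[6] = ⊤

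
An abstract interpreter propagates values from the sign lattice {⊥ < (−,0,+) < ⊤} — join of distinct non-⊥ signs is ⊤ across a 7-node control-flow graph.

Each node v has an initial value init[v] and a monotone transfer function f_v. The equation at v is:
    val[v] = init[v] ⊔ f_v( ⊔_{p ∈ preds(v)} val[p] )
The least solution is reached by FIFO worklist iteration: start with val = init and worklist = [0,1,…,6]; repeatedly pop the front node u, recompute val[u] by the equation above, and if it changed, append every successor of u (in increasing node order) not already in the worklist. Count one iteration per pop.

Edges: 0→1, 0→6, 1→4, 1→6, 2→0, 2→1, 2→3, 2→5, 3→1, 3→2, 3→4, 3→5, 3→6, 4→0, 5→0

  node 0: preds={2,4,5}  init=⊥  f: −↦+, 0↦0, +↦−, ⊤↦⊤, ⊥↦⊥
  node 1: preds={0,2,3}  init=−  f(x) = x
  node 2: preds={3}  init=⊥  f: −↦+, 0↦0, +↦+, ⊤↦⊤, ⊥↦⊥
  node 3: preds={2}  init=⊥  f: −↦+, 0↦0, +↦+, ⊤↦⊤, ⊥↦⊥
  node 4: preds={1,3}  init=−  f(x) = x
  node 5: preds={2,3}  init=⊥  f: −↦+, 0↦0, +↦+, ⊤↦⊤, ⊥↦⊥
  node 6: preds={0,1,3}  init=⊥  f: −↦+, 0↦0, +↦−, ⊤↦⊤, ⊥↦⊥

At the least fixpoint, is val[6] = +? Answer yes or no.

no

Iteration log — 10 steps:
  step 1. node 0  ⊔preds=−  new=+  old=⊥  +wl: 
  step 2. node 1  ⊔preds=+  new=⊤  old=−  +wl: 
  step 3. node 2  ⊔preds=⊥  new=⊥  stable
  step 4. node 3  ⊔preds=⊥  new=⊥  stable
  step 5. node 4  ⊔preds=⊤  new=⊤  old=−  +wl: 0
  step 6. node 5  ⊔preds=⊥  new=⊥  stable
  step 7. node 6  ⊔preds=⊤  new=⊤  old=⊥  +wl: 
  step 8. node 0  ⊔preds=⊤  new=⊤  old=+  +wl: 1,6
  step 9. node 1  ⊔preds=⊤  new=⊤  stable
  step 10. node 6  ⊔preds=⊤  new=⊤  stable

Least fixpoint reached:
  node 0: ⊤
  node 1: ⊤
  node 2: ⊥
  node 3: ⊥
  node 4: ⊤
  node 5: ⊥
  node 6: ⊤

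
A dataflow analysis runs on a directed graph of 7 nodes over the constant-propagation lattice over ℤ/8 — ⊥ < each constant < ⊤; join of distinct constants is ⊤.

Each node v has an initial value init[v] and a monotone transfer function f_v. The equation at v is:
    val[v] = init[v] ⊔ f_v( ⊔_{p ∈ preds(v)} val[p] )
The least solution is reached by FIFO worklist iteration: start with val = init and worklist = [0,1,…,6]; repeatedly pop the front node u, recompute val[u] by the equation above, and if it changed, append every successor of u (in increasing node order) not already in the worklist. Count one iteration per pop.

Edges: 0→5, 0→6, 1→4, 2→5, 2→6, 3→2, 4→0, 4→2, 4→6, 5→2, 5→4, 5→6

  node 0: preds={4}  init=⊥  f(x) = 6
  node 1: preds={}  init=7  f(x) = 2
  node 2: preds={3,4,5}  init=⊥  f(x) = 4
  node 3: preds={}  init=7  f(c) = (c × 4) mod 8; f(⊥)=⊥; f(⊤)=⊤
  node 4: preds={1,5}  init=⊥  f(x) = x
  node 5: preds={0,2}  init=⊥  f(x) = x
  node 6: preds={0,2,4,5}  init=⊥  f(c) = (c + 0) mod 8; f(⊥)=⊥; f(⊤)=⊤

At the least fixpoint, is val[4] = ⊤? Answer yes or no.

Iteration log — 10 steps:
  step 1. node 0  ⊔preds=⊥  new=6  old=⊥  +wl: 
  step 2. node 1  ⊔preds=⊥  new=⊤  old=7  +wl: 
  step 3. node 2  ⊔preds=7  new=4  old=⊥  +wl: 
  step 4. node 3  ⊔preds=⊥  new=7  stable
  step 5. node 4  ⊔preds=⊤  new=⊤  old=⊥  +wl: 0,2
  step 6. node 5  ⊔preds=⊤  new=⊤  old=⊥  +wl: 4
  step 7. node 6  ⊔preds=⊤  new=⊤  old=⊥  +wl: 
  step 8. node 0  ⊔preds=⊤  new=6  stable
  step 9. node 2  ⊔preds=⊤  new=4  stable
  step 10. node 4  ⊔preds=⊤  new=⊤  stable

Least fixpoint reached:
  node 0: 6
  node 1: ⊤
  node 2: 4
  node 3: 7
  node 4: ⊤
  node 5: ⊤
  node 6: ⊤

yes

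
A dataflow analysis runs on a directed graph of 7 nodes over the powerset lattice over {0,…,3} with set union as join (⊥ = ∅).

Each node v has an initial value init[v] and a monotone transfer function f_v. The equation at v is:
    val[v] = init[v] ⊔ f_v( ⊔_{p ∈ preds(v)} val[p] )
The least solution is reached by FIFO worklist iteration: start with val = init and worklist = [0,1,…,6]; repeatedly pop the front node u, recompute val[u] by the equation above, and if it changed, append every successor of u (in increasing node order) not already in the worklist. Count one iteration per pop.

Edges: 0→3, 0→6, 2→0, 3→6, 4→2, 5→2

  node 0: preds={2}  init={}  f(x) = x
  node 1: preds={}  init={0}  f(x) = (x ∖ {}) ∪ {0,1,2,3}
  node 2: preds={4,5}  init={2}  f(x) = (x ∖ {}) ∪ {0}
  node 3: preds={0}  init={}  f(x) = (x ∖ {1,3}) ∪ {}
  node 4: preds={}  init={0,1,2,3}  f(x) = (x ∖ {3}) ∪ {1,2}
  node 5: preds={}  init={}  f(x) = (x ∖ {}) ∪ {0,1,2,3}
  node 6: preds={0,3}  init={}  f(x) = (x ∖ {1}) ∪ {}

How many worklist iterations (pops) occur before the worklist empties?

11

Iteration log — 11 steps:
  step 1. node 0  ⊔preds={2}  new={2}  old={}  +wl: 
  step 2. node 1  ⊔preds={}  new={0,1,2,3}  old={0}  +wl: 
  step 3. node 2  ⊔preds={0,1,2,3}  new={0,1,2,3}  old={2}  +wl: 0
  step 4. node 3  ⊔preds={2}  new={2}  old={}  +wl: 
  step 5. node 4  ⊔preds={}  new={0,1,2,3}  stable
  step 6. node 5  ⊔preds={}  new={0,1,2,3}  old={}  +wl: 2
  step 7. node 6  ⊔preds={2}  new={2}  old={}  +wl: 
  step 8. node 0  ⊔preds={0,1,2,3}  new={0,1,2,3}  old={2}  +wl: 3,6
  step 9. node 2  ⊔preds={0,1,2,3}  new={0,1,2,3}  stable
  step 10. node 3  ⊔preds={0,1,2,3}  new={0,2}  old={2}  +wl: 
  step 11. node 6  ⊔preds={0,1,2,3}  new={0,2,3}  old={2}  +wl: 

Least fixpoint reached:
  node 0: {0,1,2,3}
  node 1: {0,1,2,3}
  node 2: {0,1,2,3}
  node 3: {0,2}
  node 4: {0,1,2,3}
  node 5: {0,1,2,3}
  node 6: {0,2,3}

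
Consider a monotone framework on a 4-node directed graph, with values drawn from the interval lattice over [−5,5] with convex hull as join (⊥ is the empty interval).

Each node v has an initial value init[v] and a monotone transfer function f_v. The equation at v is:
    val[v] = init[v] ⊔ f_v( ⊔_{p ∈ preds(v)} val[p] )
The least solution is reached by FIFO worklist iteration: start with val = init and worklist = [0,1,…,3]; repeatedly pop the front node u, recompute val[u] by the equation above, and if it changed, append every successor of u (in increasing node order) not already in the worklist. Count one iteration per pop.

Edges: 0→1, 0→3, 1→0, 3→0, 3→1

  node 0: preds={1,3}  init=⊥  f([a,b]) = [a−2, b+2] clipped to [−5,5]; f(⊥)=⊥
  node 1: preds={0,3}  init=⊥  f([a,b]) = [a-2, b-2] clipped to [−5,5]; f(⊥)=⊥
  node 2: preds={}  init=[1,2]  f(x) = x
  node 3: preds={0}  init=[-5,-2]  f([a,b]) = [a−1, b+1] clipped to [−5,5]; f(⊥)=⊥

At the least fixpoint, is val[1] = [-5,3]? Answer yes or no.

yes

Trace (12 dequeues):
  [1] u=0 | in [-5,-2] | out [-5,0] | prev ⊥ | push {}
  [2] u=1 | in [-5,0] | out [-5,-2] | prev ⊥ | push {0}
  [3] u=2 | in ⊥ | out [1,2] | ==
  [4] u=3 | in [-5,0] | out [-5,1] | prev [-5,-2] | push {1}
  [5] u=0 | in [-5,1] | out [-5,3] | prev [-5,0] | push {3}
  [6] u=1 | in [-5,3] | out [-5,1] | prev [-5,-2] | push {0}
  [7] u=3 | in [-5,3] | out [-5,4] | prev [-5,1] | push {1}
  [8] u=0 | in [-5,4] | out [-5,5] | prev [-5,3] | push {3}
  [9] u=1 | in [-5,5] | out [-5,3] | prev [-5,1] | push {0}
  [10] u=3 | in [-5,5] | out [-5,5] | prev [-5,4] | push {1}
  [11] u=0 | in [-5,5] | out [-5,5] | ==
  [12] u=1 | in [-5,5] | out [-5,3] | ==

Converged values:
  [0] [-5,5]
  [1] [-5,3]
  [2] [1,2]
  [3] [-5,5]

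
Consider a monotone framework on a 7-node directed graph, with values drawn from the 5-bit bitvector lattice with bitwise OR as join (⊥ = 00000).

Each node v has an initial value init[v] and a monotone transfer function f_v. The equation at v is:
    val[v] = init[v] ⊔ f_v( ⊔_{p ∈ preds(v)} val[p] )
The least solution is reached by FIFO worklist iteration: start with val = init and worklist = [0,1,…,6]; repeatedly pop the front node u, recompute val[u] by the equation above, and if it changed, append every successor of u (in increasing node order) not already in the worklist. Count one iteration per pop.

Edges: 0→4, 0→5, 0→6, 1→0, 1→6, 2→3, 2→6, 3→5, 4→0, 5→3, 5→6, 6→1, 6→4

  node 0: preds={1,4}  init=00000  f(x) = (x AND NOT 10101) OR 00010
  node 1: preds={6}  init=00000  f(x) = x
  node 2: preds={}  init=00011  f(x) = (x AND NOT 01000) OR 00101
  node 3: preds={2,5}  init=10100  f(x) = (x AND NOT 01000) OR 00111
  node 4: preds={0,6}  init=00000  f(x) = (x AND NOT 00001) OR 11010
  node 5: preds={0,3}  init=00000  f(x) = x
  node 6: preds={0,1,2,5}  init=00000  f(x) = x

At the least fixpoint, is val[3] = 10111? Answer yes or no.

Trace (19 dequeues):
  [1] u=0 | in 00000 | out 00010 | prev 00000 | push {}
  [2] u=1 | in 00000 | out 00000 | ==
  [3] u=2 | in 00000 | out 00111 | prev 00011 | push {}
  [4] u=3 | in 00111 | out 10111 | prev 10100 | push {}
  [5] u=4 | in 00010 | out 11010 | prev 00000 | push {0}
  [6] u=5 | in 10111 | out 10111 | prev 00000 | push {3}
  [7] u=6 | in 10111 | out 10111 | prev 00000 | push {1,4}
  [8] u=0 | in 11010 | out 01010 | prev 00010 | push {5,6}
  [9] u=3 | in 10111 | out 10111 | ==
  [10] u=1 | in 10111 | out 10111 | prev 00000 | push {0}
  [11] u=4 | in 11111 | out 11110 | prev 11010 | push {}
  [12] u=5 | in 11111 | out 11111 | prev 10111 | push {3}
  [13] u=6 | in 11111 | out 11111 | prev 10111 | push {1,4}
  [14] u=0 | in 11111 | out 01010 | ==
  [15] u=3 | in 11111 | out 10111 | ==
  [16] u=1 | in 11111 | out 11111 | prev 10111 | push {0,6}
  [17] u=4 | in 11111 | out 11110 | ==
  [18] u=0 | in 11111 | out 01010 | ==
  [19] u=6 | in 11111 | out 11111 | ==

Converged values:
  [0] 01010
  [1] 11111
  [2] 00111
  [3] 10111
  [4] 11110
  [5] 11111
  [6] 11111

yes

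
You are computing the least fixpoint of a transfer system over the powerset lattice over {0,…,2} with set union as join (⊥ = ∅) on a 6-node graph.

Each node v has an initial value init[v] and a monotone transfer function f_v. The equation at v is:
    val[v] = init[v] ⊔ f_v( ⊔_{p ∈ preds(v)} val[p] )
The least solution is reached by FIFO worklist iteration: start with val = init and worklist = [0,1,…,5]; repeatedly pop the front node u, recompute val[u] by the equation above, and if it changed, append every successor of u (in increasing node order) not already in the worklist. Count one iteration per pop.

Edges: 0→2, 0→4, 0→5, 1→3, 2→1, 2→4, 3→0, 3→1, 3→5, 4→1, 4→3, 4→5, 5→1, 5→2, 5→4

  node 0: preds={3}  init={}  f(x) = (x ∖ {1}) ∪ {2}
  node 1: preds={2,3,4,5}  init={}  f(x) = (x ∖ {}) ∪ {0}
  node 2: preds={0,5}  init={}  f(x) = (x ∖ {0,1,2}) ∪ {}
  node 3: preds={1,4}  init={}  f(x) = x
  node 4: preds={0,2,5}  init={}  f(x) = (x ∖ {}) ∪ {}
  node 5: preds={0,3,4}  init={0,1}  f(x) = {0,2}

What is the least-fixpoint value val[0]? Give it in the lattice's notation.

{0,2}

Trace (14 dequeues):
  [1] u=0 | in {} | out {2} | prev {} | push {}
  [2] u=1 | in {0,1} | out {0,1} | prev {} | push {}
  [3] u=2 | in {0,1,2} | out {} | ==
  [4] u=3 | in {0,1} | out {0,1} | prev {} | push {0,1}
  [5] u=4 | in {0,1,2} | out {0,1,2} | prev {} | push {3}
  [6] u=5 | in {0,1,2} | out {0,1,2} | prev {0,1} | push {2,4}
  [7] u=0 | in {0,1} | out {0,2} | prev {2} | push {5}
  [8] u=1 | in {0,1,2} | out {0,1,2} | prev {0,1} | push {}
  [9] u=3 | in {0,1,2} | out {0,1,2} | prev {0,1} | push {0,1}
  [10] u=2 | in {0,1,2} | out {} | ==
  [11] u=4 | in {0,1,2} | out {0,1,2} | ==
  [12] u=5 | in {0,1,2} | out {0,1,2} | ==
  [13] u=0 | in {0,1,2} | out {0,2} | ==
  [14] u=1 | in {0,1,2} | out {0,1,2} | ==

Converged values:
  [0] {0,2}
  [1] {0,1,2}
  [2] {}
  [3] {0,1,2}
  [4] {0,1,2}
  [5] {0,1,2}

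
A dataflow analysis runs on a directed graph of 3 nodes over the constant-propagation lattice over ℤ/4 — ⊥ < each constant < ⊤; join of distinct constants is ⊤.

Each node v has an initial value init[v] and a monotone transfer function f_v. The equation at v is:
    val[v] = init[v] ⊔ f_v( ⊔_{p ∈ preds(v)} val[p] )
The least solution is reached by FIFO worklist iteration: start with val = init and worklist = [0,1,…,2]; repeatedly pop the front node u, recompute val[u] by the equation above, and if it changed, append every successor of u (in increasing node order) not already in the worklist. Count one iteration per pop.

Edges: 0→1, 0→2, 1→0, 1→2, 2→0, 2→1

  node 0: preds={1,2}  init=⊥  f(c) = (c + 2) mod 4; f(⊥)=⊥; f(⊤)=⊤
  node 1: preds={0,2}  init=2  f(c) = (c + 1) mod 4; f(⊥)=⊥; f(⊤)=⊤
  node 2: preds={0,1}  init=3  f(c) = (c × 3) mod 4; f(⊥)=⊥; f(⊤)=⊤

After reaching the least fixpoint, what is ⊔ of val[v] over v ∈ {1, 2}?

Worklist (5 pops):
  #1 pop 0: in=⊤ → ⊤ (was ⊥); enqueue []
  #2 pop 1: in=⊤ → ⊤ (was 2); enqueue [0]
  #3 pop 2: in=⊤ → ⊤ (was 3); enqueue [1]
  #4 pop 0: in=⊤ → ⊤ (no change)
  #5 pop 1: in=⊤ → ⊤ (no change)

Fixpoint:
  val[0] = ⊤
  val[1] = ⊤
  val[2] = ⊤

⊤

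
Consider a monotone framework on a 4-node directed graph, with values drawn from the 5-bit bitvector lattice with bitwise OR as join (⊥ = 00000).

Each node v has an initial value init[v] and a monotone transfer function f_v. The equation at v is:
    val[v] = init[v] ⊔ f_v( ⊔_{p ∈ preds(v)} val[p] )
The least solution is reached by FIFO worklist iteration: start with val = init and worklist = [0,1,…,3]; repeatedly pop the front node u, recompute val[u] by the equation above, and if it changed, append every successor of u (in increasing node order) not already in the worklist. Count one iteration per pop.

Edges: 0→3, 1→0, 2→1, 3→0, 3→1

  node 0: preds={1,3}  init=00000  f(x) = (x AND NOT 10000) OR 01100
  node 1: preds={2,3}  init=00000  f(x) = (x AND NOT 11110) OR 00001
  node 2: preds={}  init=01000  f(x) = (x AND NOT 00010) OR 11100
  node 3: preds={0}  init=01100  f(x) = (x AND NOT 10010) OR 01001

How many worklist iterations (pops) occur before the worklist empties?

Worklist (7 pops):
  #1 pop 0: in=01100 → 01100 (was 00000); enqueue []
  #2 pop 1: in=01100 → 00001 (was 00000); enqueue [0]
  #3 pop 2: in=00000 → 11100 (was 01000); enqueue [1]
  #4 pop 3: in=01100 → 01101 (was 01100); enqueue []
  #5 pop 0: in=01101 → 01101 (was 01100); enqueue [3]
  #6 pop 1: in=11101 → 00001 (no change)
  #7 pop 3: in=01101 → 01101 (no change)

Fixpoint:
  val[0] = 01101
  val[1] = 00001
  val[2] = 11100
  val[3] = 01101

7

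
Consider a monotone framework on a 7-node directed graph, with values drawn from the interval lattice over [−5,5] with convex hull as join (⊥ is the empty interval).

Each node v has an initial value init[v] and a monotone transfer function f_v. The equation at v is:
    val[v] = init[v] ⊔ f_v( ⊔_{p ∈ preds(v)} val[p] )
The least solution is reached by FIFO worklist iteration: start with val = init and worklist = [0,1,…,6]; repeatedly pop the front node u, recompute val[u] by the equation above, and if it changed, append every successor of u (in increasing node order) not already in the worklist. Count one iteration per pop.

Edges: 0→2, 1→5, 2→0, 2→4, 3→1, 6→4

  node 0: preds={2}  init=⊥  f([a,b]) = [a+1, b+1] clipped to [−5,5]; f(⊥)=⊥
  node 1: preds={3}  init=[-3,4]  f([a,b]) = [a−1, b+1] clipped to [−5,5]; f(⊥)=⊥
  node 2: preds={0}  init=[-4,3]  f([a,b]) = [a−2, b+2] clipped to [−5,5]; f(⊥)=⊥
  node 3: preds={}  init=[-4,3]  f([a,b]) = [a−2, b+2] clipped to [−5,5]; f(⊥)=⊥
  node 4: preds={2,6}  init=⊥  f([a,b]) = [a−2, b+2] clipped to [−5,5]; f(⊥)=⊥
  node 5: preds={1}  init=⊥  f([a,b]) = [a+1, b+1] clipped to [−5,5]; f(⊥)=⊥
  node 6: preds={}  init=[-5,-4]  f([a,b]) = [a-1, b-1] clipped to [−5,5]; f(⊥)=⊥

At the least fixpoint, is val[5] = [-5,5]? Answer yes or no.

Iteration log — 9 steps:
  step 1. node 0  ⊔preds=[-4,3]  new=[-3,4]  old=⊥  +wl: 
  step 2. node 1  ⊔preds=[-4,3]  new=[-5,4]  old=[-3,4]  +wl: 
  step 3. node 2  ⊔preds=[-3,4]  new=[-5,5]  old=[-4,3]  +wl: 0
  step 4. node 3  ⊔preds=⊥  new=[-4,3]  stable
  step 5. node 4  ⊔preds=[-5,5]  new=[-5,5]  old=⊥  +wl: 
  step 6. node 5  ⊔preds=[-5,4]  new=[-4,5]  old=⊥  +wl: 
  step 7. node 6  ⊔preds=⊥  new=[-5,-4]  stable
  step 8. node 0  ⊔preds=[-5,5]  new=[-4,5]  old=[-3,4]  +wl: 2
  step 9. node 2  ⊔preds=[-4,5]  new=[-5,5]  stable

Least fixpoint reached:
  node 0: [-4,5]
  node 1: [-5,4]
  node 2: [-5,5]
  node 3: [-4,3]
  node 4: [-5,5]
  node 5: [-4,5]
  node 6: [-5,-4]

no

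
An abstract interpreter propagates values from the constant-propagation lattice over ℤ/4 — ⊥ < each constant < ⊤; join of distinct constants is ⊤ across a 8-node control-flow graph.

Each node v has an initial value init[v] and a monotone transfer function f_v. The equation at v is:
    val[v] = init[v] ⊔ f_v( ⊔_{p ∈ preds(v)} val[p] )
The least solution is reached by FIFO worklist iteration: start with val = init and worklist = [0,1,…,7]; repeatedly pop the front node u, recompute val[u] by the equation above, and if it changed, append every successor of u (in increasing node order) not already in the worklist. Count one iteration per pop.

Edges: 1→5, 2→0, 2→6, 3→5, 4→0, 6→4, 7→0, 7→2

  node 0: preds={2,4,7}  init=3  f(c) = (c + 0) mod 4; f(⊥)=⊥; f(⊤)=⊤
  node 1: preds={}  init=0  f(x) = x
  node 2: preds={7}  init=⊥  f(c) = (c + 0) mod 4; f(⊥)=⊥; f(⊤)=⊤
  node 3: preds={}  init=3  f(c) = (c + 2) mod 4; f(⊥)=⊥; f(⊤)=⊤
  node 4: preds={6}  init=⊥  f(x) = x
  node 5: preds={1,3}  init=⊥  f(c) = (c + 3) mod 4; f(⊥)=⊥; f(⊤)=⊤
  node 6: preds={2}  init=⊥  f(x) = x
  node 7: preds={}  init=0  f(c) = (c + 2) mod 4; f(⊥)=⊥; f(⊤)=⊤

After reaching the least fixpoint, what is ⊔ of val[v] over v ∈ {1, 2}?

Worklist (11 pops):
  #1 pop 0: in=0 → ⊤ (was 3); enqueue []
  #2 pop 1: in=⊥ → 0 (no change)
  #3 pop 2: in=0 → 0 (was ⊥); enqueue [0]
  #4 pop 3: in=⊥ → 3 (no change)
  #5 pop 4: in=⊥ → ⊥ (no change)
  #6 pop 5: in=⊤ → ⊤ (was ⊥); enqueue []
  #7 pop 6: in=0 → 0 (was ⊥); enqueue [4]
  #8 pop 7: in=⊥ → 0 (no change)
  #9 pop 0: in=0 → ⊤ (no change)
  #10 pop 4: in=0 → 0 (was ⊥); enqueue [0]
  #11 pop 0: in=0 → ⊤ (no change)

Fixpoint:
  val[0] = ⊤
  val[1] = 0
  val[2] = 0
  val[3] = 3
  val[4] = 0
  val[5] = ⊤
  val[6] = 0
  val[7] = 0

0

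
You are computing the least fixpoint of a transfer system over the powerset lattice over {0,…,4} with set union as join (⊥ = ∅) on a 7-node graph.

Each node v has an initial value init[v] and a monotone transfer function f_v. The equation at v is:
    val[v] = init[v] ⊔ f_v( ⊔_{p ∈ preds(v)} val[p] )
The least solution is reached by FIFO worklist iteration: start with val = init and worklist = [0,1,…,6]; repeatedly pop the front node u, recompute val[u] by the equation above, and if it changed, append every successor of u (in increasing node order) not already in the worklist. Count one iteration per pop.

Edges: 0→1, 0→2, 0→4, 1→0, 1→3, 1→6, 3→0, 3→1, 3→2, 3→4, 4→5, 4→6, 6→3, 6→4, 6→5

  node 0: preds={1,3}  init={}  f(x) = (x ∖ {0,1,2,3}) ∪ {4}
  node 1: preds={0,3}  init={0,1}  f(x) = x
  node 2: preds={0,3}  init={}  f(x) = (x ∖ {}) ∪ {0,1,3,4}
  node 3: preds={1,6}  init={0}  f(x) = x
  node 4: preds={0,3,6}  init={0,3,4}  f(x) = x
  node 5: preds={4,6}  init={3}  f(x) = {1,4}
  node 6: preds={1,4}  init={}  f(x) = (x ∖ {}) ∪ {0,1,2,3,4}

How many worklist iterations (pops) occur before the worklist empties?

Trace (19 dequeues):
  [1] u=0 | in {0,1} | out {4} | prev {} | push {}
  [2] u=1 | in {0,4} | out {0,1,4} | prev {0,1} | push {0}
  [3] u=2 | in {0,4} | out {0,1,3,4} | prev {} | push {}
  [4] u=3 | in {0,1,4} | out {0,1,4} | prev {0} | push {1,2}
  [5] u=4 | in {0,1,4} | out {0,1,3,4} | prev {0,3,4} | push {}
  [6] u=5 | in {0,1,3,4} | out {1,3,4} | prev {3} | push {}
  [7] u=6 | in {0,1,3,4} | out {0,1,2,3,4} | prev {} | push {3,4,5}
  [8] u=0 | in {0,1,4} | out {4} | ==
  [9] u=1 | in {0,1,4} | out {0,1,4} | ==
  [10] u=2 | in {0,1,4} | out {0,1,3,4} | ==
  [11] u=3 | in {0,1,2,3,4} | out {0,1,2,3,4} | prev {0,1,4} | push {0,1,2}
  [12] u=4 | in {0,1,2,3,4} | out {0,1,2,3,4} | prev {0,1,3,4} | push {6}
  [13] u=5 | in {0,1,2,3,4} | out {1,3,4} | ==
  [14] u=0 | in {0,1,2,3,4} | out {4} | ==
  [15] u=1 | in {0,1,2,3,4} | out {0,1,2,3,4} | prev {0,1,4} | push {0,3}
  [16] u=2 | in {0,1,2,3,4} | out {0,1,2,3,4} | prev {0,1,3,4} | push {}
  [17] u=6 | in {0,1,2,3,4} | out {0,1,2,3,4} | ==
  [18] u=0 | in {0,1,2,3,4} | out {4} | ==
  [19] u=3 | in {0,1,2,3,4} | out {0,1,2,3,4} | ==

Converged values:
  [0] {4}
  [1] {0,1,2,3,4}
  [2] {0,1,2,3,4}
  [3] {0,1,2,3,4}
  [4] {0,1,2,3,4}
  [5] {1,3,4}
  [6] {0,1,2,3,4}

19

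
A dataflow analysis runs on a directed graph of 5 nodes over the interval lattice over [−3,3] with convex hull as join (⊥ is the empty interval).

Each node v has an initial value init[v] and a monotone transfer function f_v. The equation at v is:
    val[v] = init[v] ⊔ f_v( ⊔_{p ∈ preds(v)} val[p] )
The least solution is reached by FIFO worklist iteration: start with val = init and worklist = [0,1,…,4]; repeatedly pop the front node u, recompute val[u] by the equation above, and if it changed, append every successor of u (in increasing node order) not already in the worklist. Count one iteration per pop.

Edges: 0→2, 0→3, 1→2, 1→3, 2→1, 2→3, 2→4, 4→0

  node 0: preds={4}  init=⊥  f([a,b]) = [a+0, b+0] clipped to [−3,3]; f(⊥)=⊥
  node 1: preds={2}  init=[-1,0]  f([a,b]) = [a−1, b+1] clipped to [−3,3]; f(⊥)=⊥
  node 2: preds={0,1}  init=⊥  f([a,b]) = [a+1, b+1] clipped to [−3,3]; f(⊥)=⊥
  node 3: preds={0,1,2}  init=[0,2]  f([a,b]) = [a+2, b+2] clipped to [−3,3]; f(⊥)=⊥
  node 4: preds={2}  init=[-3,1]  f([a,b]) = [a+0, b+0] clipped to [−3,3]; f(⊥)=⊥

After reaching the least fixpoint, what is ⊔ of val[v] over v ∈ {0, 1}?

[-3,3]

Worklist (14 pops):
  #1 pop 0: in=[-3,1] → [-3,1] (was ⊥); enqueue []
  #2 pop 1: in=⊥ → [-1,0] (no change)
  #3 pop 2: in=[-3,1] → [-2,2] (was ⊥); enqueue [1]
  #4 pop 3: in=[-3,2] → [-1,3] (was [0,2]); enqueue []
  #5 pop 4: in=[-2,2] → [-3,2] (was [-3,1]); enqueue [0]
  #6 pop 1: in=[-2,2] → [-3,3] (was [-1,0]); enqueue [2,3]
  #7 pop 0: in=[-3,2] → [-3,2] (was [-3,1]); enqueue []
  #8 pop 2: in=[-3,3] → [-2,3] (was [-2,2]); enqueue [1,4]
  #9 pop 3: in=[-3,3] → [-1,3] (no change)
  #10 pop 1: in=[-2,3] → [-3,3] (no change)
  #11 pop 4: in=[-2,3] → [-3,3] (was [-3,2]); enqueue [0]
  #12 pop 0: in=[-3,3] → [-3,3] (was [-3,2]); enqueue [2,3]
  #13 pop 2: in=[-3,3] → [-2,3] (no change)
  #14 pop 3: in=[-3,3] → [-1,3] (no change)

Fixpoint:
  val[0] = [-3,3]
  val[1] = [-3,3]
  val[2] = [-2,3]
  val[3] = [-1,3]
  val[4] = [-3,3]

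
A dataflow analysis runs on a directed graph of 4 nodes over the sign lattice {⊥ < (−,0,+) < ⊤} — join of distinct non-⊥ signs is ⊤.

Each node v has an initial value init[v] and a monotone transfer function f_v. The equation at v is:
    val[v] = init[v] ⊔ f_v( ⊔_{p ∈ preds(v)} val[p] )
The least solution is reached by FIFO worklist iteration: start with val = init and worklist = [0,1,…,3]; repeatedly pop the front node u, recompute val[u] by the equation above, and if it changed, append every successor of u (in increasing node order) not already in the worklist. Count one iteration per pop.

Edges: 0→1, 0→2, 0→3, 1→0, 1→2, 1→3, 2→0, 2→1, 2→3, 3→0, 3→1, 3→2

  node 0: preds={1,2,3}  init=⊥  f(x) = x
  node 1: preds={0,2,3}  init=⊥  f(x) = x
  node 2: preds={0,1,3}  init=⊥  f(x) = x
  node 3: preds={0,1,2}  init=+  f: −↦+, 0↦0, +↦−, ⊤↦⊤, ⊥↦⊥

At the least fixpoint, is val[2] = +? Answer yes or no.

Iteration log — 10 steps:
  step 1. node 0  ⊔preds=+  new=+  old=⊥  +wl: 
  step 2. node 1  ⊔preds=+  new=+  old=⊥  +wl: 0
  step 3. node 2  ⊔preds=+  new=+  old=⊥  +wl: 1
  step 4. node 3  ⊔preds=+  new=⊤  old=+  +wl: 2
  step 5. node 0  ⊔preds=⊤  new=⊤  old=+  +wl: 3
  step 6. node 1  ⊔preds=⊤  new=⊤  old=+  +wl: 0
  step 7. node 2  ⊔preds=⊤  new=⊤  old=+  +wl: 1
  step 8. node 3  ⊔preds=⊤  new=⊤  stable
  step 9. node 0  ⊔preds=⊤  new=⊤  stable
  step 10. node 1  ⊔preds=⊤  new=⊤  stable

Least fixpoint reached:
  node 0: ⊤
  node 1: ⊤
  node 2: ⊤
  node 3: ⊤

no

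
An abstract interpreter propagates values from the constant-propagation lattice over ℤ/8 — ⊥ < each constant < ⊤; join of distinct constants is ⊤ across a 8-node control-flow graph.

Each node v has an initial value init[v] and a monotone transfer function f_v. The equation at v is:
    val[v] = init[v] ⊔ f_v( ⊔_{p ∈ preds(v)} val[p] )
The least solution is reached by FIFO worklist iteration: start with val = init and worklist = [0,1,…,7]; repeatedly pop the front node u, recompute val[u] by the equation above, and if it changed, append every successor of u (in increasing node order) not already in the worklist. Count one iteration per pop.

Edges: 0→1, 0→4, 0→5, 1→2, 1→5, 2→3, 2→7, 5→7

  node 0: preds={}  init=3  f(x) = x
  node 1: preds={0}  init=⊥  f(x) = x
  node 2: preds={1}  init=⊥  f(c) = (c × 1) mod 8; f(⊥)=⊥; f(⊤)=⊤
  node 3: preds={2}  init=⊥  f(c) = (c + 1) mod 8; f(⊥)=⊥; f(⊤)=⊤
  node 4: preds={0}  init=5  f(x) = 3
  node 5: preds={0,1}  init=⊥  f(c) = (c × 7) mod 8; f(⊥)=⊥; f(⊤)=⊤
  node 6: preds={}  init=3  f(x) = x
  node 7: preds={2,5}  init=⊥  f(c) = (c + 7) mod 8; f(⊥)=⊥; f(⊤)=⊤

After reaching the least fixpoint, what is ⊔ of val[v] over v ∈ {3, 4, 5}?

⊤

Trace (8 dequeues):
  [1] u=0 | in ⊥ | out 3 | ==
  [2] u=1 | in 3 | out 3 | prev ⊥ | push {}
  [3] u=2 | in 3 | out 3 | prev ⊥ | push {}
  [4] u=3 | in 3 | out 4 | prev ⊥ | push {}
  [5] u=4 | in 3 | out ⊤ | prev 5 | push {}
  [6] u=5 | in 3 | out 5 | prev ⊥ | push {}
  [7] u=6 | in ⊥ | out 3 | ==
  [8] u=7 | in ⊤ | out ⊤ | prev ⊥ | push {}

Converged values:
  [0] 3
  [1] 3
  [2] 3
  [3] 4
  [4] ⊤
  [5] 5
  [6] 3
  [7] ⊤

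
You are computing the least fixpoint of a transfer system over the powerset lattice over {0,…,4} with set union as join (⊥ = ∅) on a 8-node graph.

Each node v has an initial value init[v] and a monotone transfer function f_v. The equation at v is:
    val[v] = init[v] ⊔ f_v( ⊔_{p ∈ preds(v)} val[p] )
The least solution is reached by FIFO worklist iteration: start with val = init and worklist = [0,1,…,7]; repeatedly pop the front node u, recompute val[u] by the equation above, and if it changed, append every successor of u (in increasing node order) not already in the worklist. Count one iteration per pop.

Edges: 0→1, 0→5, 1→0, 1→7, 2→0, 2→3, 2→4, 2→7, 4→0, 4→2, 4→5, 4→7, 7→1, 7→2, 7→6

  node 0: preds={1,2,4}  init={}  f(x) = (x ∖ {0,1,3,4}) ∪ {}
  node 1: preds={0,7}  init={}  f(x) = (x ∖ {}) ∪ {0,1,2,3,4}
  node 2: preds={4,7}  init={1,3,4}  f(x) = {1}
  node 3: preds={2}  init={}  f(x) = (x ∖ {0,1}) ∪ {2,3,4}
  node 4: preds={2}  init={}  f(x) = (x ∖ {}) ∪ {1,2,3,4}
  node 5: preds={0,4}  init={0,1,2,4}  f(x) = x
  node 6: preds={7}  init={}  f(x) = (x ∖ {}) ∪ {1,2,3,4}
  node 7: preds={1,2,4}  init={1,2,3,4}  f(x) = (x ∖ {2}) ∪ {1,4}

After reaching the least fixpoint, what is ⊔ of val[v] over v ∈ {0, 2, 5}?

{0,1,2,3,4}

Trace (13 dequeues):
  [1] u=0 | in {1,3,4} | out {} | ==
  [2] u=1 | in {1,2,3,4} | out {0,1,2,3,4} | prev {} | push {0}
  [3] u=2 | in {1,2,3,4} | out {1,3,4} | ==
  [4] u=3 | in {1,3,4} | out {2,3,4} | prev {} | push {}
  [5] u=4 | in {1,3,4} | out {1,2,3,4} | prev {} | push {2}
  [6] u=5 | in {1,2,3,4} | out {0,1,2,3,4} | prev {0,1,2,4} | push {}
  [7] u=6 | in {1,2,3,4} | out {1,2,3,4} | prev {} | push {}
  [8] u=7 | in {0,1,2,3,4} | out {0,1,2,3,4} | prev {1,2,3,4} | push {1,6}
  [9] u=0 | in {0,1,2,3,4} | out {2} | prev {} | push {5}
  [10] u=2 | in {0,1,2,3,4} | out {1,3,4} | ==
  [11] u=1 | in {0,1,2,3,4} | out {0,1,2,3,4} | ==
  [12] u=6 | in {0,1,2,3,4} | out {0,1,2,3,4} | prev {1,2,3,4} | push {}
  [13] u=5 | in {1,2,3,4} | out {0,1,2,3,4} | ==

Converged values:
  [0] {2}
  [1] {0,1,2,3,4}
  [2] {1,3,4}
  [3] {2,3,4}
  [4] {1,2,3,4}
  [5] {0,1,2,3,4}
  [6] {0,1,2,3,4}
  [7] {0,1,2,3,4}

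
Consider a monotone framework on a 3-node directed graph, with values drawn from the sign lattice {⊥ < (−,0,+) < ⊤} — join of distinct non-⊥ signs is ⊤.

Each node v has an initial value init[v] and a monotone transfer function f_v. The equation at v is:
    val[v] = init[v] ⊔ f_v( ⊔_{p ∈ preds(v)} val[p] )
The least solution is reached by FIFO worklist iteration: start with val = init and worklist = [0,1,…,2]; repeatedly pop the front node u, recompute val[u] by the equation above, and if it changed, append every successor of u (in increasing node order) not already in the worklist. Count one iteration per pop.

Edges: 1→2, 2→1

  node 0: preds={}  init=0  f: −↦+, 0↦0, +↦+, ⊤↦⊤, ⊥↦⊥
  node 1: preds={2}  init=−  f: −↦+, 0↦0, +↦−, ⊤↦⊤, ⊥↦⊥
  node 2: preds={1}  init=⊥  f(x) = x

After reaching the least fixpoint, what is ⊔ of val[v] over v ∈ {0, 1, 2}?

⊤

Worklist (6 pops):
  #1 pop 0: in=⊥ → 0 (no change)
  #2 pop 1: in=⊥ → − (no change)
  #3 pop 2: in=− → − (was ⊥); enqueue [1]
  #4 pop 1: in=− → ⊤ (was −); enqueue [2]
  #5 pop 2: in=⊤ → ⊤ (was −); enqueue [1]
  #6 pop 1: in=⊤ → ⊤ (no change)

Fixpoint:
  val[0] = 0
  val[1] = ⊤
  val[2] = ⊤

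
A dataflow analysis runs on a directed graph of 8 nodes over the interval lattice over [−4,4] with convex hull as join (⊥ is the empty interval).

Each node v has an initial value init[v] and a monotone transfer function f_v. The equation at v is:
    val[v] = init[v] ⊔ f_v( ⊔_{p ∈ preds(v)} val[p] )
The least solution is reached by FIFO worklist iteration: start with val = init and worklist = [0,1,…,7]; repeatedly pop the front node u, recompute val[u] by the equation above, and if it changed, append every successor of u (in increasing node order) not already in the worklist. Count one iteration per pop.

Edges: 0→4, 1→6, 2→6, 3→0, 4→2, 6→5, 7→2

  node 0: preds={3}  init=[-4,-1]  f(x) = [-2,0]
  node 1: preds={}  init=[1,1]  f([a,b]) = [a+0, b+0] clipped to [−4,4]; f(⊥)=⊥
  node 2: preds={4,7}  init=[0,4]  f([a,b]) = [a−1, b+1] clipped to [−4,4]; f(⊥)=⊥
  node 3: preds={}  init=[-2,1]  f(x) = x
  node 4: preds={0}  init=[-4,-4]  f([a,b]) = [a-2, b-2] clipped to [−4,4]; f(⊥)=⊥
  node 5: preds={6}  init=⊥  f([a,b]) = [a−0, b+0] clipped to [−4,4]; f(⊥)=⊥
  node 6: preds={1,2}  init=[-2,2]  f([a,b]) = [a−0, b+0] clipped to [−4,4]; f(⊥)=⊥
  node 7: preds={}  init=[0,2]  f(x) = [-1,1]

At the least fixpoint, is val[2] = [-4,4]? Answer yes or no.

Iteration log — 10 steps:
  step 1. node 0  ⊔preds=[-2,1]  new=[-4,0]  old=[-4,-1]  +wl: 
  step 2. node 1  ⊔preds=⊥  new=[1,1]  stable
  step 3. node 2  ⊔preds=[-4,2]  new=[-4,4]  old=[0,4]  +wl: 
  step 4. node 3  ⊔preds=⊥  new=[-2,1]  stable
  step 5. node 4  ⊔preds=[-4,0]  new=[-4,-2]  old=[-4,-4]  +wl: 2
  step 6. node 5  ⊔preds=[-2,2]  new=[-2,2]  old=⊥  +wl: 
  step 7. node 6  ⊔preds=[-4,4]  new=[-4,4]  old=[-2,2]  +wl: 5
  step 8. node 7  ⊔preds=⊥  new=[-1,2]  old=[0,2]  +wl: 
  step 9. node 2  ⊔preds=[-4,2]  new=[-4,4]  stable
  step 10. node 5  ⊔preds=[-4,4]  new=[-4,4]  old=[-2,2]  +wl: 

Least fixpoint reached:
  node 0: [-4,0]
  node 1: [1,1]
  node 2: [-4,4]
  node 3: [-2,1]
  node 4: [-4,-2]
  node 5: [-4,4]
  node 6: [-4,4]
  node 7: [-1,2]

yes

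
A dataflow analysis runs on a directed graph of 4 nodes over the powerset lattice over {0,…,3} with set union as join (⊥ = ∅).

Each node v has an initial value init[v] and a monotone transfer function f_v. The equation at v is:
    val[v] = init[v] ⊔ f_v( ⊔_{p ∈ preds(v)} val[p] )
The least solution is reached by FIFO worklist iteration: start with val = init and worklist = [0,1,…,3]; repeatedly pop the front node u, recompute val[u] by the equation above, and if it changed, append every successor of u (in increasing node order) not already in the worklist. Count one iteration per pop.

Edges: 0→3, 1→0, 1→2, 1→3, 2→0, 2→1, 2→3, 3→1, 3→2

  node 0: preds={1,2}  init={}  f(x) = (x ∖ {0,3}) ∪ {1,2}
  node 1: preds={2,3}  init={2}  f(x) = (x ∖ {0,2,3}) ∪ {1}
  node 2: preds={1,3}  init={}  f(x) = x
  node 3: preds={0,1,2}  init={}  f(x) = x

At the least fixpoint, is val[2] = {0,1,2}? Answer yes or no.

no

Worklist (7 pops):
  #1 pop 0: in={2} → {1,2} (was {}); enqueue []
  #2 pop 1: in={} → {1,2} (was {2}); enqueue [0]
  #3 pop 2: in={1,2} → {1,2} (was {}); enqueue [1]
  #4 pop 3: in={1,2} → {1,2} (was {}); enqueue [2]
  #5 pop 0: in={1,2} → {1,2} (no change)
  #6 pop 1: in={1,2} → {1,2} (no change)
  #7 pop 2: in={1,2} → {1,2} (no change)

Fixpoint:
  val[0] = {1,2}
  val[1] = {1,2}
  val[2] = {1,2}
  val[3] = {1,2}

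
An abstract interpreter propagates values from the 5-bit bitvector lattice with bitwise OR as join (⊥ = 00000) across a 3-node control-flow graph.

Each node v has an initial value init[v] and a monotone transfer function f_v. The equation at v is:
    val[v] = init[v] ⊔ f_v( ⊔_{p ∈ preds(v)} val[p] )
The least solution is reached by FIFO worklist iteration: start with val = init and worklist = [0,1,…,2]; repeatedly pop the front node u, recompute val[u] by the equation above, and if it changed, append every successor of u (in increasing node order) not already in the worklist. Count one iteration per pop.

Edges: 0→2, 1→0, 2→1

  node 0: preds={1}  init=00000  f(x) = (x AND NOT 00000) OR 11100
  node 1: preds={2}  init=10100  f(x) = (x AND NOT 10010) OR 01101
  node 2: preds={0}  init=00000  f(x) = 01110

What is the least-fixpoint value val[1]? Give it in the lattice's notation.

11101

Worklist (6 pops):
  #1 pop 0: in=10100 → 11100 (was 00000); enqueue []
  #2 pop 1: in=00000 → 11101 (was 10100); enqueue [0]
  #3 pop 2: in=11100 → 01110 (was 00000); enqueue [1]
  #4 pop 0: in=11101 → 11101 (was 11100); enqueue [2]
  #5 pop 1: in=01110 → 11101 (no change)
  #6 pop 2: in=11101 → 01110 (no change)

Fixpoint:
  val[0] = 11101
  val[1] = 11101
  val[2] = 01110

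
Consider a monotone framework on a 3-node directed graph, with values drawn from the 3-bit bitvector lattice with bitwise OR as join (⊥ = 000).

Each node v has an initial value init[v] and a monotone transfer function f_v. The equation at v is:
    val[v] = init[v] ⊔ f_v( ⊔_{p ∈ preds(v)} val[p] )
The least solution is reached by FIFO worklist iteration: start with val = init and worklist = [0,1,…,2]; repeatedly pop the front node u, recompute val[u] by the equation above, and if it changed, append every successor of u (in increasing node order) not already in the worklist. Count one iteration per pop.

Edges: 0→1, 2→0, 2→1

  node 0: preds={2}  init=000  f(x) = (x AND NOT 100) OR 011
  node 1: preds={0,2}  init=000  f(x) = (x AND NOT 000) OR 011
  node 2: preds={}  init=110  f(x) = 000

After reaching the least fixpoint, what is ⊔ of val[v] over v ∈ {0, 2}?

111

Iteration log — 3 steps:
  step 1. node 0  ⊔preds=110  new=011  old=000  +wl: 
  step 2. node 1  ⊔preds=111  new=111  old=000  +wl: 
  step 3. node 2  ⊔preds=000  new=110  stable

Least fixpoint reached:
  node 0: 011
  node 1: 111
  node 2: 110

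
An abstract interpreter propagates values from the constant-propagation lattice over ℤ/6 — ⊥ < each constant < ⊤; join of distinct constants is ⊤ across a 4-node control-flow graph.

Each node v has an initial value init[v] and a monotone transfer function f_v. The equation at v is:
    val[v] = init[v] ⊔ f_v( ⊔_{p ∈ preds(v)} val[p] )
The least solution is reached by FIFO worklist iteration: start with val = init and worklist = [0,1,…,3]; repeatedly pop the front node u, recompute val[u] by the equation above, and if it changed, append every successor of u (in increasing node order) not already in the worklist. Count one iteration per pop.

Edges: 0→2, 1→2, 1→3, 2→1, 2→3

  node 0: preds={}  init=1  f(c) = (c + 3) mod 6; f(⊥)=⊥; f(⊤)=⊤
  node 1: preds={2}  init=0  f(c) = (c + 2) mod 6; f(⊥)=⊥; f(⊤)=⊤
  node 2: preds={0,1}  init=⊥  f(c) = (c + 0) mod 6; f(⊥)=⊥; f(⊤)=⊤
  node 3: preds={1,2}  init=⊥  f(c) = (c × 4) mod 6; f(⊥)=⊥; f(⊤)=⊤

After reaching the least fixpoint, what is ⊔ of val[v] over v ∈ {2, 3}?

⊤

Worklist (7 pops):
  #1 pop 0: in=⊥ → 1 (no change)
  #2 pop 1: in=⊥ → 0 (no change)
  #3 pop 2: in=⊤ → ⊤ (was ⊥); enqueue [1]
  #4 pop 3: in=⊤ → ⊤ (was ⊥); enqueue []
  #5 pop 1: in=⊤ → ⊤ (was 0); enqueue [2,3]
  #6 pop 2: in=⊤ → ⊤ (no change)
  #7 pop 3: in=⊤ → ⊤ (no change)

Fixpoint:
  val[0] = 1
  val[1] = ⊤
  val[2] = ⊤
  val[3] = ⊤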